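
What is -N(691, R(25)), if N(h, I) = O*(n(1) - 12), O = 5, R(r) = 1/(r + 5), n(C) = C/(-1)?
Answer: 65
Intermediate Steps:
n(C) = -C (n(C) = C*(-1) = -C)
R(r) = 1/(5 + r)
N(h, I) = -65 (N(h, I) = 5*(-1*1 - 12) = 5*(-1 - 12) = 5*(-13) = -65)
-N(691, R(25)) = -1*(-65) = 65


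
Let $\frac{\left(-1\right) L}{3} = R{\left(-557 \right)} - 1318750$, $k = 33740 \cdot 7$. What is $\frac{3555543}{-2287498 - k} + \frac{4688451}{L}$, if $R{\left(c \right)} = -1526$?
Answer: $- \frac{41680622719}{185108416396} \approx -0.22517$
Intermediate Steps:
$k = 236180$
$L = 3960828$ ($L = - 3 \left(-1526 - 1318750\right) = \left(-3\right) \left(-1320276\right) = 3960828$)
$\frac{3555543}{-2287498 - k} + \frac{4688451}{L} = \frac{3555543}{-2287498 - 236180} + \frac{4688451}{3960828} = \frac{3555543}{-2287498 - 236180} + 4688451 \cdot \frac{1}{3960828} = \frac{3555543}{-2523678} + \frac{520939}{440092} = 3555543 \left(- \frac{1}{2523678}\right) + \frac{520939}{440092} = - \frac{1185181}{841226} + \frac{520939}{440092} = - \frac{41680622719}{185108416396}$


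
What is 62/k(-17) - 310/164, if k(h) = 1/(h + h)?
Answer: -173011/82 ≈ -2109.9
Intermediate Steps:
k(h) = 1/(2*h)
62/k(-17) - 310/164 = 62/(((½)/(-17))) - 310/164 = 62/(((½)*(-1/17))) - 310*1/164 = 62/(-1/34) - 155/82 = 62*(-34) - 155/82 = -2108 - 155/82 = -173011/82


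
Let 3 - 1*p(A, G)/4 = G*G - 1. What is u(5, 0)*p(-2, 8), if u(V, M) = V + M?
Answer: -1200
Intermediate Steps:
u(V, M) = M + V
p(A, G) = 16 - 4*G**2 (p(A, G) = 12 - 4*(G*G - 1) = 12 - 4*(G**2 - 1) = 12 - 4*(-1 + G**2) = 12 + (4 - 4*G**2) = 16 - 4*G**2)
u(5, 0)*p(-2, 8) = (0 + 5)*(16 - 4*8**2) = 5*(16 - 4*64) = 5*(16 - 256) = 5*(-240) = -1200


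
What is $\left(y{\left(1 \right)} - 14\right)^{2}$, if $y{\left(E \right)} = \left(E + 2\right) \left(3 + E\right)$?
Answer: $4$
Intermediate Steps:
$y{\left(E \right)} = \left(2 + E\right) \left(3 + E\right)$
$\left(y{\left(1 \right)} - 14\right)^{2} = \left(\left(6 + 1^{2} + 5 \cdot 1\right) - 14\right)^{2} = \left(\left(6 + 1 + 5\right) - 14\right)^{2} = \left(12 - 14\right)^{2} = \left(-2\right)^{2} = 4$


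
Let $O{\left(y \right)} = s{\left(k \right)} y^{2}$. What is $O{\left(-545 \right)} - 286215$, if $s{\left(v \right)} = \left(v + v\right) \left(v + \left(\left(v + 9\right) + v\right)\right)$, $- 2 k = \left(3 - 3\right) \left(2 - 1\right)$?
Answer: $-286215$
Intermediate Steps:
$k = 0$ ($k = - \frac{\left(3 - 3\right) \left(2 - 1\right)}{2} = - \frac{0 \cdot 1}{2} = \left(- \frac{1}{2}\right) 0 = 0$)
$s{\left(v \right)} = 2 v \left(9 + 3 v\right)$ ($s{\left(v \right)} = 2 v \left(v + \left(\left(9 + v\right) + v\right)\right) = 2 v \left(v + \left(9 + 2 v\right)\right) = 2 v \left(9 + 3 v\right)$)
$O{\left(y \right)} = 0$ ($O{\left(y \right)} = 6 \cdot 0 \left(3 + 0\right) y^{2} = 6 \cdot 0 \cdot 3 y^{2} = 0 y^{2} = 0$)
$O{\left(-545 \right)} - 286215 = 0 - 286215 = -286215$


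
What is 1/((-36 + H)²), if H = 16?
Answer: 1/400 ≈ 0.0025000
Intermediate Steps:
1/((-36 + H)²) = 1/((-36 + 16)²) = 1/((-20)²) = 1/400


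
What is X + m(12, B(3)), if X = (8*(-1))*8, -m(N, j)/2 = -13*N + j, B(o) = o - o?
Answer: 248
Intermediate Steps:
B(o) = 0
m(N, j) = -2*j + 26*N (m(N, j) = -2*(-13*N + j) = -2*(j - 13*N) = -2*j + 26*N)
X = -64 (X = -8*8 = -64)
X + m(12, B(3)) = -64 + (-2*0 + 26*12) = -64 + (0 + 312) = -64 + 312 = 248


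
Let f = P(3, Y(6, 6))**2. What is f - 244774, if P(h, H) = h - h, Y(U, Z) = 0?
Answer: -244774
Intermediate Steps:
P(h, H) = 0
f = 0 (f = 0**2 = 0)
f - 244774 = 0 - 244774 = -244774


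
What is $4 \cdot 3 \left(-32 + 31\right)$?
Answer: $-12$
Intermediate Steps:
$4 \cdot 3 \left(-32 + 31\right) = 12 \left(-1\right) = -12$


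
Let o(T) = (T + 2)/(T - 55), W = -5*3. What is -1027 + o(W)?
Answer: -71877/70 ≈ -1026.8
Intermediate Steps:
W = -15
o(T) = (2 + T)/(-55 + T)
-1027 + o(W) = -1027 + (2 - 15)/(-55 - 15) = -1027 - 13/(-70) = -1027 - 1/70*(-13) = -1027 + 13/70 = -71877/70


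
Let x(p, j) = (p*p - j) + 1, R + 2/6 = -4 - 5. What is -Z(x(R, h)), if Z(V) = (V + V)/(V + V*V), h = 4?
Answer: -9/383 ≈ -0.023499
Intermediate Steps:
R = -28/3 (R = -⅓ + (-4 - 5) = -⅓ - 9 = -28/3 ≈ -9.3333)
x(p, j) = 1 + p² - j (x(p, j) = (p² - j) + 1 = 1 + p² - j)
Z(V) = 2*V/(V + V²) (Z(V) = (2*V)/(V + V²) = 2*V/(V + V²))
-Z(x(R, h)) = -2/(1 + (1 + (-28/3)² - 1*4)) = -2/(1 + (1 + 784/9 - 4)) = -2/(1 + 757/9) = -2/766/9 = -2*9/766 = -1*9/383 = -9/383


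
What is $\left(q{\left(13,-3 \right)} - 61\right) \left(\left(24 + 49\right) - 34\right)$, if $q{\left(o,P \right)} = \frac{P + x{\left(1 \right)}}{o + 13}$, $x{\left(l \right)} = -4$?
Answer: $- \frac{4779}{2} \approx -2389.5$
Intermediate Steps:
$q{\left(o,P \right)} = \frac{-4 + P}{13 + o}$ ($q{\left(o,P \right)} = \frac{P - 4}{o + 13} = \frac{-4 + P}{13 + o}$)
$\left(q{\left(13,-3 \right)} - 61\right) \left(\left(24 + 49\right) - 34\right) = \left(\frac{-4 - 3}{13 + 13} - 61\right) \left(\left(24 + 49\right) - 34\right) = \left(\frac{1}{26} \left(-7\right) - 61\right) \left(73 - 34\right) = \left(\frac{1}{26} \left(-7\right) - 61\right) 39 = \left(- \frac{7}{26} - 61\right) 39 = \left(- \frac{1593}{26}\right) 39 = - \frac{4779}{2}$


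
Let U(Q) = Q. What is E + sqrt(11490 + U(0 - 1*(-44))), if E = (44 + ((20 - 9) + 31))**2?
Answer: 7396 + sqrt(11534) ≈ 7503.4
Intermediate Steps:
E = 7396 (E = (44 + (11 + 31))**2 = (44 + 42)**2 = 86**2 = 7396)
E + sqrt(11490 + U(0 - 1*(-44))) = 7396 + sqrt(11490 + (0 - 1*(-44))) = 7396 + sqrt(11490 + (0 + 44)) = 7396 + sqrt(11490 + 44) = 7396 + sqrt(11534)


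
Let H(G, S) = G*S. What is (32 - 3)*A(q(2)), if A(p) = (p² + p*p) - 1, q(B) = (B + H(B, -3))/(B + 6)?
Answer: -29/2 ≈ -14.500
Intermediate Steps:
q(B) = -2*B/(6 + B) (q(B) = (B + B*(-3))/(B + 6) = (B - 3*B)/(6 + B) = (-2*B)/(6 + B) = -2*B/(6 + B))
A(p) = -1 + 2*p² (A(p) = (p² + p²) - 1 = 2*p² - 1 = -1 + 2*p²)
(32 - 3)*A(q(2)) = (32 - 3)*(-1 + 2*(-2*2/(6 + 2))²) = 29*(-1 + 2*(-2*2/8)²) = 29*(-1 + 2*(-2*2*⅛)²) = 29*(-1 + 2*(-½)²) = 29*(-1 + 2*(¼)) = 29*(-1 + ½) = 29*(-½) = -29/2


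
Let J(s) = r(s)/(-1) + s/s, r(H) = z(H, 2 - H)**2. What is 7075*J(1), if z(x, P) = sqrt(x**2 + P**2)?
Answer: -7075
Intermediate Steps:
z(x, P) = sqrt(P**2 + x**2)
r(H) = H**2 + (2 - H)**2 (r(H) = (sqrt((2 - H)**2 + H**2))**2 = (sqrt(H**2 + (2 - H)**2))**2 = H**2 + (2 - H)**2)
J(s) = 1 - s**2 - (-2 + s)**2 (J(s) = (s**2 + (-2 + s)**2)/(-1) + s/s = (s**2 + (-2 + s)**2)*(-1) + 1 = (-s**2 - (-2 + s)**2) + 1 = 1 - s**2 - (-2 + s)**2)
7075*J(1) = 7075*(1 - 1*1**2 - (-2 + 1)**2) = 7075*(1 - 1*1 - 1*(-1)**2) = 7075*(1 - 1 - 1*1) = 7075*(1 - 1 - 1) = 7075*(-1) = -7075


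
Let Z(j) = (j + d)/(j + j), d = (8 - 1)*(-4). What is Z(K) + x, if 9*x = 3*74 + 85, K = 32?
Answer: 4921/144 ≈ 34.174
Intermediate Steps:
d = -28 (d = 7*(-4) = -28)
Z(j) = (-28 + j)/(2*j) (Z(j) = (j - 28)/(j + j) = (-28 + j)/((2*j)) = (-28 + j)*(1/(2*j)) = (-28 + j)/(2*j))
x = 307/9 (x = (3*74 + 85)/9 = (222 + 85)/9 = (1/9)*307 = 307/9 ≈ 34.111)
Z(K) + x = (1/2)*(-28 + 32)/32 + 307/9 = (1/2)*(1/32)*4 + 307/9 = 1/16 + 307/9 = 4921/144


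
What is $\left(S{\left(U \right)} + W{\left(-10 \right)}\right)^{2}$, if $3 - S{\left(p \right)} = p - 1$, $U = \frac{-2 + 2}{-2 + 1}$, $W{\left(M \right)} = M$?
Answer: $36$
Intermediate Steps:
$U = 0$ ($U = \frac{0}{-1} = 0 \left(-1\right) = 0$)
$S{\left(p \right)} = 4 - p$ ($S{\left(p \right)} = 3 - \left(p - 1\right) = 3 - \left(-1 + p\right) = 4 - p$)
$\left(S{\left(U \right)} + W{\left(-10 \right)}\right)^{2} = \left(\left(4 - 0\right) - 10\right)^{2} = \left(\left(4 + 0\right) - 10\right)^{2} = \left(4 - 10\right)^{2} = \left(-6\right)^{2} = 36$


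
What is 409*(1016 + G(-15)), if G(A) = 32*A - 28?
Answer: 207772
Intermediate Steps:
G(A) = -28 + 32*A
409*(1016 + G(-15)) = 409*(1016 + (-28 + 32*(-15))) = 409*(1016 + (-28 - 480)) = 409*(1016 - 508) = 409*508 = 207772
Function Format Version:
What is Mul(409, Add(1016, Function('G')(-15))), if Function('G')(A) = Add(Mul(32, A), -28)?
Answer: 207772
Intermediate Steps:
Function('G')(A) = Add(-28, Mul(32, A))
Mul(409, Add(1016, Function('G')(-15))) = Mul(409, Add(1016, Add(-28, Mul(32, -15)))) = Mul(409, Add(1016, Add(-28, -480))) = Mul(409, Add(1016, -508)) = Mul(409, 508) = 207772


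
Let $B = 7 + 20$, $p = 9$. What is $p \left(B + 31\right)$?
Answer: $522$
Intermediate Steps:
$B = 27$
$p \left(B + 31\right) = 9 \left(27 + 31\right) = 9 \cdot 58 = 522$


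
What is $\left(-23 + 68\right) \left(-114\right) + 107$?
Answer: $-5023$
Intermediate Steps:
$\left(-23 + 68\right) \left(-114\right) + 107 = 45 \left(-114\right) + 107 = -5130 + 107 = -5023$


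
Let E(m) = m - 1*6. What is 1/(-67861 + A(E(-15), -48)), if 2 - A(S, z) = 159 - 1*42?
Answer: -1/67976 ≈ -1.4711e-5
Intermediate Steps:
E(m) = -6 + m (E(m) = m - 6 = -6 + m)
A(S, z) = -115 (A(S, z) = 2 - (159 - 1*42) = 2 - (159 - 42) = 2 - 1*117 = 2 - 117 = -115)
1/(-67861 + A(E(-15), -48)) = 1/(-67861 - 115) = 1/(-67976) = -1/67976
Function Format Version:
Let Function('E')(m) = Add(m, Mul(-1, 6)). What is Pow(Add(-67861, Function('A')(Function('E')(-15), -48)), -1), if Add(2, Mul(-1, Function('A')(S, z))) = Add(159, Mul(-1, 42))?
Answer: Rational(-1, 67976) ≈ -1.4711e-5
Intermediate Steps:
Function('E')(m) = Add(-6, m) (Function('E')(m) = Add(m, -6) = Add(-6, m))
Function('A')(S, z) = -115 (Function('A')(S, z) = Add(2, Mul(-1, Add(159, Mul(-1, 42)))) = Add(2, Mul(-1, Add(159, -42))) = Add(2, Mul(-1, 117)) = Add(2, -117) = -115)
Pow(Add(-67861, Function('A')(Function('E')(-15), -48)), -1) = Pow(Add(-67861, -115), -1) = Pow(-67976, -1) = Rational(-1, 67976)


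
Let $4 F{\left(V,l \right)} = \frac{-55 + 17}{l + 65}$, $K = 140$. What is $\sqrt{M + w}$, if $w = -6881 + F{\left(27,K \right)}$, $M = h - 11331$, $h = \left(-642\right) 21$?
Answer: $\frac{i \sqrt{5327769190}}{410} \approx 178.03 i$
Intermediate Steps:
$h = -13482$
$F{\left(V,l \right)} = - \frac{19}{2 \left(65 + l\right)}$ ($F{\left(V,l \right)} = \frac{\left(-55 + 17\right) \frac{1}{l + 65}}{4} = \frac{\left(-38\right) \frac{1}{65 + l}}{4} = - \frac{19}{2 \left(65 + l\right)}$)
$M = -24813$ ($M = -13482 - 11331 = -24813$)
$w = - \frac{2821229}{410}$ ($w = -6881 - \frac{19}{130 + 2 \cdot 140} = -6881 - \frac{19}{130 + 280} = -6881 - \frac{19}{410} = - \frac{2821229}{410} \approx -6881.0$)
$\sqrt{M + w} = \sqrt{-24813 - \frac{2821229}{410}} = \sqrt{- \frac{12994559}{410}} = \frac{i \sqrt{5327769190}}{410}$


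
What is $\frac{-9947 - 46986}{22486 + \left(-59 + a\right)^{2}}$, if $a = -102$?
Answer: $- \frac{56933}{48407} \approx -1.1761$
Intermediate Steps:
$\frac{-9947 - 46986}{22486 + \left(-59 + a\right)^{2}} = \frac{-9947 - 46986}{22486 + \left(-59 - 102\right)^{2}} = - \frac{56933}{22486 + \left(-161\right)^{2}} = - \frac{56933}{22486 + 25921} = - \frac{56933}{48407}$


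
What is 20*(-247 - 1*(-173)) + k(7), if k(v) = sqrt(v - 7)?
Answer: -1480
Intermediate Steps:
k(v) = sqrt(-7 + v)
20*(-247 - 1*(-173)) + k(7) = 20*(-247 - 1*(-173)) + sqrt(-7 + 7) = 20*(-247 + 173) + sqrt(0) = 20*(-74) + 0 = -1480 + 0 = -1480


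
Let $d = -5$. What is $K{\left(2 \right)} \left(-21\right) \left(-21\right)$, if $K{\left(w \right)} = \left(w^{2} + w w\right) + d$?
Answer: $1323$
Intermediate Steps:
$K{\left(w \right)} = -5 + 2 w^{2}$ ($K{\left(w \right)} = \left(w^{2} + w w\right) - 5 = \left(w^{2} + w^{2}\right) - 5 = 2 w^{2} - 5 = -5 + 2 w^{2}$)
$K{\left(2 \right)} \left(-21\right) \left(-21\right) = \left(-5 + 2 \cdot 2^{2}\right) \left(-21\right) \left(-21\right) = \left(-5 + 2 \cdot 4\right) \left(-21\right) \left(-21\right) = \left(-5 + 8\right) \left(-21\right) \left(-21\right) = 3 \left(-21\right) \left(-21\right) = \left(-63\right) \left(-21\right) = 1323$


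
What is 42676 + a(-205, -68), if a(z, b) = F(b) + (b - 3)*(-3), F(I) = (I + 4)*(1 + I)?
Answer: 47177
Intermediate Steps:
F(I) = (1 + I)*(4 + I) (F(I) = (4 + I)*(1 + I) = (1 + I)*(4 + I))
a(z, b) = 13 + b² + 2*b (a(z, b) = (4 + b² + 5*b) + (b - 3)*(-3) = (4 + b² + 5*b) + (-3 + b)*(-3) = (4 + b² + 5*b) + (9 - 3*b) = 13 + b² + 2*b)
42676 + a(-205, -68) = 42676 + (13 + (-68)² + 2*(-68)) = 42676 + (13 + 4624 - 136) = 42676 + 4501 = 47177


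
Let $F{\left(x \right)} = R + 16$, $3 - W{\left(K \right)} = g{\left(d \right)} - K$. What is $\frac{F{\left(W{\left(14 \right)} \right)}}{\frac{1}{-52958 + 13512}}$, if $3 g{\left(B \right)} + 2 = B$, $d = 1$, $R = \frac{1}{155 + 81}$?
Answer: $- \frac{74493771}{118} \approx -6.313 \cdot 10^{5}$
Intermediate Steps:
$R = \frac{1}{236} \approx 0.0042373$
$g{\left(B \right)} = - \frac{2}{3} + \frac{B}{3}$
$W{\left(K \right)} = \frac{10}{3} + K$ ($W{\left(K \right)} = 3 - \left(\left(- \frac{2}{3} + \frac{1}{3} \cdot 1\right) - K\right) = 3 - \left(\left(- \frac{2}{3} + \frac{1}{3}\right) - K\right) = 3 - \left(- \frac{1}{3} - K\right) = 3 + \left(\frac{1}{3} + K\right) = \frac{10}{3} + K$)
$F{\left(x \right)} = \frac{3777}{236}$ ($F{\left(x \right)} = \frac{1}{236} + 16 = \frac{3777}{236}$)
$\frac{F{\left(W{\left(14 \right)} \right)}}{\frac{1}{-52958 + 13512}} = \frac{3777}{236 \frac{1}{-52958 + 13512}} = \frac{3777}{236 \frac{1}{-39446}} = \frac{3777}{236 \left(- \frac{1}{39446}\right)} = \frac{3777}{236} \left(-39446\right) = - \frac{74493771}{118}$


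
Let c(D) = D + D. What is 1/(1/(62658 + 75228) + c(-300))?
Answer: -137886/82731599 ≈ -0.0016667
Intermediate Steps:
c(D) = 2*D
1/(1/(62658 + 75228) + c(-300)) = 1/(1/(62658 + 75228) + 2*(-300)) = 1/(1/137886 - 600) = 1/(-82731599/137886) = -137886/82731599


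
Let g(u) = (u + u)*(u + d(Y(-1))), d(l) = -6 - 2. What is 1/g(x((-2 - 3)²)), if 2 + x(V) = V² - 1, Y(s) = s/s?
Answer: 1/763816 ≈ 1.3092e-6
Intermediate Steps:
Y(s) = 1
d(l) = -8
x(V) = -3 + V² (x(V) = -2 + (V² - 1) = -2 + (-1 + V²) = -3 + V²)
g(u) = 2*u*(-8 + u) (g(u) = (u + u)*(u - 8) = (2*u)*(-8 + u) = 2*u*(-8 + u))
1/g(x((-2 - 3)²)) = 1/(2*(-3 + ((-2 - 3)²)²)*(-8 + (-3 + ((-2 - 3)²)²))) = 1/(2*(-3 + ((-5)²)²)*(-8 + (-3 + ((-5)²)²))) = 1/(2*(-3 + 25²)*(-8 + (-3 + 25²))) = 1/(2*(-3 + 625)*(-8 + (-3 + 625))) = 1/(2*622*(-8 + 622)) = 1/(2*622*614) = 1/763816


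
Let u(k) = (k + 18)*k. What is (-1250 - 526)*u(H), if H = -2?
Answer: 56832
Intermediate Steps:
u(k) = k*(18 + k) (u(k) = (18 + k)*k = k*(18 + k))
(-1250 - 526)*u(H) = (-1250 - 526)*(-2*(18 - 2)) = -(-3552)*16 = -1776*(-32) = 56832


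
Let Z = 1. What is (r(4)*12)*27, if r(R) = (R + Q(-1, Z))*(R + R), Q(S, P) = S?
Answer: 7776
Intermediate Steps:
r(R) = 2*R*(-1 + R) (r(R) = (R - 1)*(R + R) = (-1 + R)*(2*R) = 2*R*(-1 + R))
(r(4)*12)*27 = ((2*4*(-1 + 4))*12)*27 = ((2*4*3)*12)*27 = (24*12)*27 = 288*27 = 7776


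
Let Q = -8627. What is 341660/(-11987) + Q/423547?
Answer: -144812479869/5077057889 ≈ -28.523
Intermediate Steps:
341660/(-11987) + Q/423547 = 341660/(-11987) - 8627/423547 = 341660*(-1/11987) - 8627*1/423547 = -341660/11987 - 8627/423547 = -144812479869/5077057889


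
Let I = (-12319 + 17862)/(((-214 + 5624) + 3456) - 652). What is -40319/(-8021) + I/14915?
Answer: 4939598127793/982667228010 ≈ 5.0267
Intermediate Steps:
I = 5543/8214 (I = 5543/((5410 + 3456) - 652) = 5543/(8866 - 652) = 5543/8214 ≈ 0.67482)
-40319/(-8021) + I/14915 = -40319/(-8021) + (5543/8214)/14915 = -40319*(-1/8021) + (5543/8214)*(1/14915) = 40319/8021 + 5543/122511810 = 4939598127793/982667228010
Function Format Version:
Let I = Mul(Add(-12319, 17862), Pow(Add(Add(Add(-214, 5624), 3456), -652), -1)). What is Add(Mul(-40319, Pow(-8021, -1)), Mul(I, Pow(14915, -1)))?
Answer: Rational(4939598127793, 982667228010) ≈ 5.0267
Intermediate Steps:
I = Rational(5543, 8214) (I = Mul(5543, Pow(Add(Add(5410, 3456), -652), -1)) = Mul(5543, Pow(Add(8866, -652), -1)) = Mul(5543, Pow(8214, -1)) = Mul(5543, Rational(1, 8214)) = Rational(5543, 8214) ≈ 0.67482)
Add(Mul(-40319, Pow(-8021, -1)), Mul(I, Pow(14915, -1))) = Add(Mul(-40319, Pow(-8021, -1)), Mul(Rational(5543, 8214), Pow(14915, -1))) = Add(Mul(-40319, Rational(-1, 8021)), Mul(Rational(5543, 8214), Rational(1, 14915))) = Add(Rational(40319, 8021), Rational(5543, 122511810)) = Rational(4939598127793, 982667228010)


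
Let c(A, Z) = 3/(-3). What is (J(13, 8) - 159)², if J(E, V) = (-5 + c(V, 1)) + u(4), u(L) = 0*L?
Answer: 27225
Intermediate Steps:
u(L) = 0
c(A, Z) = -1 (c(A, Z) = 3*(-⅓) = -1)
J(E, V) = -6 (J(E, V) = (-5 - 1) + 0 = -6 + 0 = -6)
(J(13, 8) - 159)² = (-6 - 159)² = (-165)² = 27225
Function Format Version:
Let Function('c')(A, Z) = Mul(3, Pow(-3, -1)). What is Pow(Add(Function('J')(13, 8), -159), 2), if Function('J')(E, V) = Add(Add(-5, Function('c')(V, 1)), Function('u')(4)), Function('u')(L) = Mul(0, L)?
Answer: 27225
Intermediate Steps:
Function('u')(L) = 0
Function('c')(A, Z) = -1 (Function('c')(A, Z) = Mul(3, Rational(-1, 3)) = -1)
Function('J')(E, V) = -6 (Function('J')(E, V) = Add(Add(-5, -1), 0) = Add(-6, 0) = -6)
Pow(Add(Function('J')(13, 8), -159), 2) = Pow(Add(-6, -159), 2) = Pow(-165, 2) = 27225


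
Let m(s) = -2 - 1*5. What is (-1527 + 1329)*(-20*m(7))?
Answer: -27720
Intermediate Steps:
m(s) = -7 (m(s) = -2 - 5 = -7)
(-1527 + 1329)*(-20*m(7)) = (-1527 + 1329)*(-20*(-7)) = -198*140 = -27720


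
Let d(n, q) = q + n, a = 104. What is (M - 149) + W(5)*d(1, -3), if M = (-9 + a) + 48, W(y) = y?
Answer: -16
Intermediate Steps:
d(n, q) = n + q
M = 143 (M = (-9 + 104) + 48 = 95 + 48 = 143)
(M - 149) + W(5)*d(1, -3) = (143 - 149) + 5*(1 - 3) = -6 + 5*(-2) = -6 - 10 = -16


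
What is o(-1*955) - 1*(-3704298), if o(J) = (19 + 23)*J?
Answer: 3664188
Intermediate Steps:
o(J) = 42*J
o(-1*955) - 1*(-3704298) = 42*(-1*955) - 1*(-3704298) = 42*(-955) + 3704298 = -40110 + 3704298 = 3664188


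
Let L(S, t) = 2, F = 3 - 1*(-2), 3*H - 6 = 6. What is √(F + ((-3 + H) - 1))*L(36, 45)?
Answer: 2*√5 ≈ 4.4721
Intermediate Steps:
H = 4 (H = 2 + (⅓)*6 = 2 + 2 = 4)
F = 5 (F = 3 + 2 = 5)
√(F + ((-3 + H) - 1))*L(36, 45) = √(5 + ((-3 + 4) - 1))*2 = √(5 + (1 - 1))*2 = √(5 + 0)*2 = √5*2 = 2*√5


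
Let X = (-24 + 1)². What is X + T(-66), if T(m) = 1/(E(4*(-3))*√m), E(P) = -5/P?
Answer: 529 - 2*I*√66/55 ≈ 529.0 - 0.29542*I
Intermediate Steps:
X = 529 (X = (-23)² = 529)
T(m) = 12/(5*√m) (T(m) = 1/((-5/(4*(-3)))*√m) = 1/((-5/(-12))*√m) = 1/((-5*(-1/12))*√m) = 1/(5*√m/12) = 12/(5*√m))
X + T(-66) = 529 + 12/(5*√(-66)) = 529 + 12*(-I*√66/66)/5 = 529 - 2*I*√66/55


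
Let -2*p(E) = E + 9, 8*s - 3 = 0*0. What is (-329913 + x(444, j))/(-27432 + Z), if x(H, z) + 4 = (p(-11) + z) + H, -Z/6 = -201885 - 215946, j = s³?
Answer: -18743293/141059072 ≈ -0.13288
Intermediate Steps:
s = 3/8 (s = 3/8 + (0*0)/8 = 3/8 + (⅛)*0 = 3/8 + 0 = 3/8 ≈ 0.37500)
j = 27/512 (j = (3/8)³ = 27/512 ≈ 0.052734)
p(E) = -9/2 - E/2 (p(E) = -(E + 9)/2 = -(9 + E)/2 = -9/2 - E/2)
Z = 2506986 (Z = -6*(-201885 - 215946) = -6*(-417831) = 2506986)
x(H, z) = -3 + H + z (x(H, z) = -4 + (((-9/2 - ½*(-11)) + z) + H) = -4 + (((-9/2 + 11/2) + z) + H) = -4 + ((1 + z) + H) = -4 + (1 + H + z) = -3 + H + z)
(-329913 + x(444, j))/(-27432 + Z) = (-329913 + (-3 + 444 + 27/512))/(-27432 + 2506986) = (-329913 + 225819/512)/2479554 = -168689637/512*1/2479554 = -18743293/141059072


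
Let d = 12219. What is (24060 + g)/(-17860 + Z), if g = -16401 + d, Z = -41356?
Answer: -9939/29608 ≈ -0.33569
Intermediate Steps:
g = -4182 (g = -16401 + 12219 = -4182)
(24060 + g)/(-17860 + Z) = (24060 - 4182)/(-17860 - 41356) = 19878/(-59216) = 19878*(-1/59216) = -9939/29608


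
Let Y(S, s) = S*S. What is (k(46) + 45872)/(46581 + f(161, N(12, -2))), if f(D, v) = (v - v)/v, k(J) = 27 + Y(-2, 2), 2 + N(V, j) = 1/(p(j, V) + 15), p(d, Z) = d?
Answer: 15301/15527 ≈ 0.98545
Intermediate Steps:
Y(S, s) = S²
N(V, j) = -2 + 1/(15 + j) (N(V, j) = -2 + 1/(j + 15) = -2 + 1/(15 + j))
k(J) = 31 (k(J) = 27 + (-2)² = 27 + 4 = 31)
f(D, v) = 0 (f(D, v) = 0/v = 0)
(k(46) + 45872)/(46581 + f(161, N(12, -2))) = (31 + 45872)/(46581 + 0) = 45903/46581 = 45903*(1/46581) = 15301/15527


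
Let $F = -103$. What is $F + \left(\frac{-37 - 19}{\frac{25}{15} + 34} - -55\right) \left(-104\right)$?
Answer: $- \frac{605589}{107} \approx -5659.7$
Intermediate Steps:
$F + \left(\frac{-37 - 19}{\frac{25}{15} + 34} - -55\right) \left(-104\right) = -103 + \left(\frac{-37 - 19}{\frac{25}{15} + 34} - -55\right) \left(-104\right) = -103 + \left(- \frac{56}{25 \cdot \frac{1}{15} + 34} + 55\right) \left(-104\right) = -103 + \left(- \frac{56}{\frac{5}{3} + 34} + 55\right) \left(-104\right) = -103 + \left(- \frac{56}{\frac{107}{3}} + 55\right) \left(-104\right) = -103 + \left(\left(-56\right) \frac{3}{107} + 55\right) \left(-104\right) = -103 + \left(- \frac{168}{107} + 55\right) \left(-104\right) = -103 + \frac{5717}{107} \left(-104\right) = -103 - \frac{594568}{107} = - \frac{605589}{107}$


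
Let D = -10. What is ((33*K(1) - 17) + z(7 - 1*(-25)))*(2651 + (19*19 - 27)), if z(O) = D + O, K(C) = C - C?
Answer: 14925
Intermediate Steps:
K(C) = 0
z(O) = -10 + O
((33*K(1) - 17) + z(7 - 1*(-25)))*(2651 + (19*19 - 27)) = ((33*0 - 17) + (-10 + (7 - 1*(-25))))*(2651 + (19*19 - 27)) = ((0 - 17) + (-10 + (7 + 25)))*(2651 + (361 - 27)) = (-17 + (-10 + 32))*(2651 + 334) = (-17 + 22)*2985 = 5*2985 = 14925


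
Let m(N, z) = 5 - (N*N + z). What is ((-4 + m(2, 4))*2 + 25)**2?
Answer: 121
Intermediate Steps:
m(N, z) = 5 - z - N**2 (m(N, z) = 5 - (N**2 + z) = 5 - (z + N**2) = 5 + (-z - N**2) = 5 - z - N**2)
((-4 + m(2, 4))*2 + 25)**2 = ((-4 + (5 - 1*4 - 1*2**2))*2 + 25)**2 = ((-4 + (5 - 4 - 1*4))*2 + 25)**2 = ((-4 + (5 - 4 - 4))*2 + 25)**2 = ((-4 - 3)*2 + 25)**2 = (-7*2 + 25)**2 = (-14 + 25)**2 = 11**2 = 121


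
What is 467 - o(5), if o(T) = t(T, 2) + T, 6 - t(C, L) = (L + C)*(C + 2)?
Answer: 505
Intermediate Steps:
t(C, L) = 6 - (2 + C)*(C + L) (t(C, L) = 6 - (L + C)*(C + 2) = 6 - (C + L)*(2 + C) = 6 - (2 + C)*(C + L))
o(T) = 2 - T**2 - 3*T (o(T) = (6 - T**2 - 2*T - 2*2 - 1*T*2) + T = (6 - T**2 - 2*T - 4 - 2*T) + T = (2 - T**2 - 4*T) + T = 2 - T**2 - 3*T)
467 - o(5) = 467 - (2 - 1*5**2 - 3*5) = 467 - (2 - 1*25 - 15) = 467 - (2 - 25 - 15) = 467 - 1*(-38) = 467 + 38 = 505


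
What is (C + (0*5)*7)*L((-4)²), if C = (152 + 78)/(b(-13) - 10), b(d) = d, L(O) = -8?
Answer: 80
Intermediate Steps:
C = -10 (C = (152 + 78)/(-13 - 10) = 230/(-23) = 230*(-1/23) = -10)
(C + (0*5)*7)*L((-4)²) = (-10 + (0*5)*7)*(-8) = (-10 + 0*7)*(-8) = (-10 + 0)*(-8) = -10*(-8) = 80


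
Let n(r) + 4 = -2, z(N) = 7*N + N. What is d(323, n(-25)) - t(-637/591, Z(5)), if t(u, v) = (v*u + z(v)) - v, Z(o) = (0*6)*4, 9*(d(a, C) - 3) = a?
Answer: 350/9 ≈ 38.889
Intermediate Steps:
z(N) = 8*N
n(r) = -6 (n(r) = -4 - 2 = -6)
d(a, C) = 3 + a/9
Z(o) = 0 (Z(o) = 0*4 = 0)
t(u, v) = 7*v + u*v (t(u, v) = (v*u + 8*v) - v = (u*v + 8*v) - v = (8*v + u*v) - v = 7*v + u*v)
d(323, n(-25)) - t(-637/591, Z(5)) = (3 + (1/9)*323) - 0*(7 - 637/591) = (3 + 323/9) - 0*(7 - 637*1/591) = 350/9 - 0*(7 - 637/591) = 350/9 - 0*3500/591 = 350/9 - 1*0 = 350/9 + 0 = 350/9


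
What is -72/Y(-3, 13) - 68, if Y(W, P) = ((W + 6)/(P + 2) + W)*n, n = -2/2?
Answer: -656/7 ≈ -93.714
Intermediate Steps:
n = -1 (n = -2*½ = -1)
Y(W, P) = -W - (6 + W)/(2 + P) (Y(W, P) = ((W + 6)/(P + 2) + W)*(-1) = ((6 + W)/(2 + P) + W)*(-1) = (W + (6 + W)/(2 + P))*(-1) = -W - (6 + W)/(2 + P))
-72/Y(-3, 13) - 68 = -72*(2 + 13)/(-6 - 3*(-3) - 1*13*(-3)) - 68 = -72*15/(-6 + 9 + 39) - 68 = -72/((1/15)*42) - 68 = -72/14/5 - 68 = -72*5/14 - 68 = -180/7 - 68 = -656/7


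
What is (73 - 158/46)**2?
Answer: 2560000/529 ≈ 4839.3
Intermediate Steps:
(73 - 158/46)**2 = (73 - 158*1/46)**2 = (73 - 79/23)**2 = (1600/23)**2 = 2560000/529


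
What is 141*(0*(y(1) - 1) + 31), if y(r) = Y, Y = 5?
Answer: 4371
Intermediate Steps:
y(r) = 5
141*(0*(y(1) - 1) + 31) = 141*(0*(5 - 1) + 31) = 141*(0*4 + 31) = 141*(0 + 31) = 141*31 = 4371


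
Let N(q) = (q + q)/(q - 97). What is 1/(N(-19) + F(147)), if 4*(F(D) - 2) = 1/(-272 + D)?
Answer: 14500/33721 ≈ 0.43000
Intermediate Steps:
F(D) = 2 + 1/(4*(-272 + D))
N(q) = 2*q/(-97 + q) (N(q) = (2*q)/(-97 + q) = 2*q/(-97 + q))
1/(N(-19) + F(147)) = 1/(2*(-19)/(-97 - 19) + (-2175 + 8*147)/(4*(-272 + 147))) = 1/(2*(-19)/(-116) + (¼)*(-2175 + 1176)/(-125)) = 1/(2*(-19)*(-1/116) + (¼)*(-1/125)*(-999)) = 1/(19/58 + 999/500) = 1/(33721/14500) = 14500/33721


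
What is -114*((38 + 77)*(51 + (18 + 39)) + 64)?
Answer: -1423176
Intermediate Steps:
-114*((38 + 77)*(51 + (18 + 39)) + 64) = -114*(115*(51 + 57) + 64) = -114*(115*108 + 64) = -114*(12420 + 64) = -114*12484 = -1423176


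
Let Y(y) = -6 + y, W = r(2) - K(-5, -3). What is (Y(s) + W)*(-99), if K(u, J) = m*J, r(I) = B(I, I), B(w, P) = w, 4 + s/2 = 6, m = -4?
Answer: 1188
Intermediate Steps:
s = 4 (s = -8 + 2*6 = -8 + 12 = 4)
r(I) = I
K(u, J) = -4*J
W = -10 (W = 2 - (-4)*(-3) = 2 - 1*12 = 2 - 12 = -10)
(Y(s) + W)*(-99) = ((-6 + 4) - 10)*(-99) = (-2 - 10)*(-99) = -12*(-99) = 1188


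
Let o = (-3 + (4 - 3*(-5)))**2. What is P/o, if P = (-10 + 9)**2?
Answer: 1/256 ≈ 0.0039063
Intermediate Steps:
P = 1 (P = (-1)**2 = 1)
o = 256 (o = (-3 + (4 + 15))**2 = (-3 + 19)**2 = 16**2 = 256)
P/o = 1/256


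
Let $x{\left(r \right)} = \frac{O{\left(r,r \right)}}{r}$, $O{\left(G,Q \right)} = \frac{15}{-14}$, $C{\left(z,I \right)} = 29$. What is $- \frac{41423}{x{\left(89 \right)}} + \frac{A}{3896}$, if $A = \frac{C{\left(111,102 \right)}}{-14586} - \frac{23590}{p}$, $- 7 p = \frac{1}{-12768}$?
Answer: $\frac{823908570701071}{284135280} \approx 2.8997 \cdot 10^{6}$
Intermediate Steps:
$p = \frac{1}{89376}$ ($p = - \frac{1}{7 \left(-12768\right)} = \left(- \frac{1}{7}\right) \left(- \frac{1}{12768}\right) = \frac{1}{89376} \approx 1.1189 \cdot 10^{-5}$)
$O{\left(G,Q \right)} = - \frac{15}{14}$ ($O{\left(G,Q \right)} = 15 \left(- \frac{1}{14}\right) = - \frac{15}{14}$)
$A = - \frac{30752828346269}{14586}$ ($A = \frac{29}{-14586} - 23590 \frac{1}{\frac{1}{89376}} = 29 \left(- \frac{1}{14586}\right) - 2108379840 = - \frac{29}{14586} - 2108379840 = - \frac{30752828346269}{14586} \approx -2.1084 \cdot 10^{9}$)
$x{\left(r \right)} = - \frac{15}{14 r}$
$- \frac{41423}{x{\left(89 \right)}} + \frac{A}{3896} = - \frac{41423}{\left(- \frac{15}{14}\right) \frac{1}{89}} - \frac{30752828346269}{14586 \cdot 3896} = - \frac{41423}{\left(- \frac{15}{14}\right) \frac{1}{89}} - \frac{30752828346269}{56827056} = - \frac{41423}{- \frac{15}{1246}} - \frac{30752828346269}{56827056} = \left(-41423\right) \left(- \frac{1246}{15}\right) - \frac{30752828346269}{56827056} = \frac{51613058}{15} - \frac{30752828346269}{56827056} = \frac{823908570701071}{284135280}$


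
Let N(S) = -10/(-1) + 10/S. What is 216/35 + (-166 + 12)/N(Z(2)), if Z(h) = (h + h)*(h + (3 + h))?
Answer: -8828/1015 ≈ -8.6975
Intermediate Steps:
Z(h) = 2*h*(3 + 2*h) (Z(h) = (2*h)*(3 + 2*h) = 2*h*(3 + 2*h))
N(S) = 10 + 10/S (N(S) = -10*(-1) + 10/S = 10 + 10/S)
216/35 + (-166 + 12)/N(Z(2)) = 216/35 + (-166 + 12)/(10 + 10/((2*2*(3 + 2*2)))) = 216*(1/35) - 154/(10 + 10/((2*2*(3 + 4)))) = 216/35 - 154/(10 + 10/((2*2*7))) = 216/35 - 154/(10 + 10/28) = 216/35 - 154/(10 + 10*(1/28)) = 216/35 - 154/(10 + 5/14) = 216/35 - 154/145/14 = 216/35 - 154*14/145 = 216/35 - 2156/145 = -8828/1015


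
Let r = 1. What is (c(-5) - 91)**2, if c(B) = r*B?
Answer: 9216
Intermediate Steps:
c(B) = B (c(B) = 1*B = B)
(c(-5) - 91)**2 = (-5 - 91)**2 = (-96)**2 = 9216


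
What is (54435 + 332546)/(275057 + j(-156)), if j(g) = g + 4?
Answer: 386981/274905 ≈ 1.4077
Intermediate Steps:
j(g) = 4 + g
(54435 + 332546)/(275057 + j(-156)) = (54435 + 332546)/(275057 + (4 - 156)) = 386981/(275057 - 152) = 386981/274905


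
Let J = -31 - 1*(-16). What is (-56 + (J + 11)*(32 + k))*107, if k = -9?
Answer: -15836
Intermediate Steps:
J = -15 (J = -31 + 16 = -15)
(-56 + (J + 11)*(32 + k))*107 = (-56 + (-15 + 11)*(32 - 9))*107 = (-56 - 4*23)*107 = (-56 - 92)*107 = -148*107 = -15836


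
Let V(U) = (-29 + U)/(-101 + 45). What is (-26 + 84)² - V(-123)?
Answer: 23529/7 ≈ 3361.3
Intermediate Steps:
V(U) = 29/56 - U/56 (V(U) = (-29 + U)/(-56) = (-29 + U)*(-1/56) = 29/56 - U/56)
(-26 + 84)² - V(-123) = (-26 + 84)² - (29/56 - 1/56*(-123)) = 58² - (29/56 + 123/56) = 3364 - 1*19/7 = 3364 - 19/7 = 23529/7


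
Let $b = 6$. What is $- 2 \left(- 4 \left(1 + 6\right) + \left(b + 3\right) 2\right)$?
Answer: $20$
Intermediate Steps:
$- 2 \left(- 4 \left(1 + 6\right) + \left(b + 3\right) 2\right) = - 2 \left(- 4 \left(1 + 6\right) + \left(6 + 3\right) 2\right) = - 2 \left(\left(-4\right) 7 + 9 \cdot 2\right) = - 2 \left(-28 + 18\right) = \left(-2\right) \left(-10\right) = 20$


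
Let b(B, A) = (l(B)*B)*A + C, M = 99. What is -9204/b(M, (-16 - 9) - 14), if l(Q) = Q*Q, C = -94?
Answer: 9204/37841755 ≈ 0.00024322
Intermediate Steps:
l(Q) = Q²
b(B, A) = -94 + A*B³ (b(B, A) = (B²*B)*A - 94 = B³*A - 94 = A*B³ - 94 = -94 + A*B³)
-9204/b(M, (-16 - 9) - 14) = -9204/(-94 + ((-16 - 9) - 14)*99³) = -9204/(-94 + (-25 - 14)*970299) = -9204/(-94 - 39*970299) = -9204/(-94 - 37841661) = -9204/(-37841755) = -9204*(-1/37841755) = 9204/37841755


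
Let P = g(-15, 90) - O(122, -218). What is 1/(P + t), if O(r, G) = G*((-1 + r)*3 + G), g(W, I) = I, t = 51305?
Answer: 1/83005 ≈ 1.2047e-5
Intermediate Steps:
O(r, G) = G*(-3 + G + 3*r) (O(r, G) = G*((-3 + 3*r) + G) = G*(-3 + G + 3*r))
P = 31700 (P = 90 - (-218)*(-3 - 218 + 3*122) = 90 - (-218)*(-3 - 218 + 366) = 90 - (-218)*145 = 90 - 1*(-31610) = 90 + 31610 = 31700)
1/(P + t) = 1/(31700 + 51305) = 1/83005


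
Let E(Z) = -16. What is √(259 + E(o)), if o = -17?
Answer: 9*√3 ≈ 15.588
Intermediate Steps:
√(259 + E(o)) = √(259 - 16) = √243 = 9*√3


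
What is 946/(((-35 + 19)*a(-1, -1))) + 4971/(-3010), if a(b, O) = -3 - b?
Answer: 672097/24080 ≈ 27.911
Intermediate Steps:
946/(((-35 + 19)*a(-1, -1))) + 4971/(-3010) = 946/(((-35 + 19)*(-3 - 1*(-1)))) + 4971/(-3010) = 946/((-16*(-3 + 1))) + 4971*(-1/3010) = 946/((-16*(-2))) - 4971/3010 = 946/32 - 4971/3010 = 946*(1/32) - 4971/3010 = 473/16 - 4971/3010 = 672097/24080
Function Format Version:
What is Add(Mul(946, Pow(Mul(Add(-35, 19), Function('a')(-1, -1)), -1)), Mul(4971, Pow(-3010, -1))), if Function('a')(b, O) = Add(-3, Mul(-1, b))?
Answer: Rational(672097, 24080) ≈ 27.911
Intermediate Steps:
Add(Mul(946, Pow(Mul(Add(-35, 19), Function('a')(-1, -1)), -1)), Mul(4971, Pow(-3010, -1))) = Add(Mul(946, Pow(Mul(Add(-35, 19), Add(-3, Mul(-1, -1))), -1)), Mul(4971, Pow(-3010, -1))) = Add(Mul(946, Pow(Mul(-16, Add(-3, 1)), -1)), Mul(4971, Rational(-1, 3010))) = Add(Mul(946, Pow(Mul(-16, -2), -1)), Rational(-4971, 3010)) = Add(Mul(946, Pow(32, -1)), Rational(-4971, 3010)) = Add(Mul(946, Rational(1, 32)), Rational(-4971, 3010)) = Add(Rational(473, 16), Rational(-4971, 3010)) = Rational(672097, 24080)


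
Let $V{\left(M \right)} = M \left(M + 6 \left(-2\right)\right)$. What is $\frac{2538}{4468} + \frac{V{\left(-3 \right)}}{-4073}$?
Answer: $\frac{5068107}{9099082} \approx 0.55699$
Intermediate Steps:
$V{\left(M \right)} = M \left(-12 + M\right)$ ($V{\left(M \right)} = M \left(M - 12\right) = M \left(-12 + M\right)$)
$\frac{2538}{4468} + \frac{V{\left(-3 \right)}}{-4073} = \frac{2538}{4468} + \frac{\left(-3\right) \left(-12 - 3\right)}{-4073} = 2538 \cdot \frac{1}{4468} + \left(-3\right) \left(-15\right) \left(- \frac{1}{4073}\right) = \frac{1269}{2234} + 45 \left(- \frac{1}{4073}\right) = \frac{1269}{2234} - \frac{45}{4073} = \frac{5068107}{9099082}$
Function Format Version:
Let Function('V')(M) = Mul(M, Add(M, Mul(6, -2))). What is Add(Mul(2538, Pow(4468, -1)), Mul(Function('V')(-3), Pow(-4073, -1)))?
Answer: Rational(5068107, 9099082) ≈ 0.55699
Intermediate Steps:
Function('V')(M) = Mul(M, Add(-12, M)) (Function('V')(M) = Mul(M, Add(M, -12)) = Mul(M, Add(-12, M)))
Add(Mul(2538, Pow(4468, -1)), Mul(Function('V')(-3), Pow(-4073, -1))) = Add(Mul(2538, Pow(4468, -1)), Mul(Mul(-3, Add(-12, -3)), Pow(-4073, -1))) = Add(Mul(2538, Rational(1, 4468)), Mul(Mul(-3, -15), Rational(-1, 4073))) = Add(Rational(1269, 2234), Mul(45, Rational(-1, 4073))) = Add(Rational(1269, 2234), Rational(-45, 4073)) = Rational(5068107, 9099082)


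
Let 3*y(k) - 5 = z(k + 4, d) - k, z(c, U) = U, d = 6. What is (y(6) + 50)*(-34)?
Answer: -5270/3 ≈ -1756.7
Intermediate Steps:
y(k) = 11/3 - k/3 (y(k) = 5/3 + (6 - k)/3 = 5/3 + (2 - k/3) = 11/3 - k/3)
(y(6) + 50)*(-34) = ((11/3 - ⅓*6) + 50)*(-34) = ((11/3 - 2) + 50)*(-34) = (5/3 + 50)*(-34) = (155/3)*(-34) = -5270/3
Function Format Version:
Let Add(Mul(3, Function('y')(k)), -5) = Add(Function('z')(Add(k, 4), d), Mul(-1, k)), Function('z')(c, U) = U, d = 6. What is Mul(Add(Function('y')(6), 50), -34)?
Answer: Rational(-5270, 3) ≈ -1756.7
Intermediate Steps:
Function('y')(k) = Add(Rational(11, 3), Mul(Rational(-1, 3), k)) (Function('y')(k) = Add(Rational(5, 3), Mul(Rational(1, 3), Add(6, Mul(-1, k)))) = Add(Rational(5, 3), Add(2, Mul(Rational(-1, 3), k))) = Add(Rational(11, 3), Mul(Rational(-1, 3), k)))
Mul(Add(Function('y')(6), 50), -34) = Mul(Add(Add(Rational(11, 3), Mul(Rational(-1, 3), 6)), 50), -34) = Mul(Add(Add(Rational(11, 3), -2), 50), -34) = Mul(Add(Rational(5, 3), 50), -34) = Mul(Rational(155, 3), -34) = Rational(-5270, 3)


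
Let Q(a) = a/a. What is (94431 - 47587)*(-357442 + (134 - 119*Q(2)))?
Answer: -16743310388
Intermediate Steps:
Q(a) = 1
(94431 - 47587)*(-357442 + (134 - 119*Q(2))) = (94431 - 47587)*(-357442 + (134 - 119*1)) = 46844*(-357442 + (134 - 119)) = 46844*(-357442 + 15) = 46844*(-357427) = -16743310388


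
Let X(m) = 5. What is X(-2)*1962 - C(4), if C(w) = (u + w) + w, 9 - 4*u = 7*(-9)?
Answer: 9784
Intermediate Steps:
u = 18 (u = 9/4 - 7*(-9)/4 = 9/4 - ¼*(-63) = 9/4 + 63/4 = 18)
C(w) = 18 + 2*w (C(w) = (18 + w) + w = 18 + 2*w)
X(-2)*1962 - C(4) = 5*1962 - (18 + 2*4) = 9810 - (18 + 8) = 9810 - 1*26 = 9810 - 26 = 9784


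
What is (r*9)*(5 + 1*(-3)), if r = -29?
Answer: -522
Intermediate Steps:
(r*9)*(5 + 1*(-3)) = (-29*9)*(5 + 1*(-3)) = -261*(5 - 3) = -261*2 = -522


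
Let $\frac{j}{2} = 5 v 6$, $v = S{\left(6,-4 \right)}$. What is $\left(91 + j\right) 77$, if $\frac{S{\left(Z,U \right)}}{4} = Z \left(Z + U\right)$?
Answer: $228767$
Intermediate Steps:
$S{\left(Z,U \right)} = 4 Z \left(U + Z\right)$ ($S{\left(Z,U \right)} = 4 Z \left(Z + U\right) = 4 Z \left(U + Z\right)$)
$v = 48$ ($v = 4 \cdot 6 \left(-4 + 6\right) = 4 \cdot 6 \cdot 2 = 48$)
$j = 2880$ ($j = 2 \cdot 5 \cdot 48 \cdot 6 = 2 \cdot 240 \cdot 6 = 2 \cdot 1440 = 2880$)
$\left(91 + j\right) 77 = \left(91 + 2880\right) 77 = 2971 \cdot 77 = 228767$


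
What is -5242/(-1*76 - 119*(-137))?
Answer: -5242/16227 ≈ -0.32304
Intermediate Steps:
-5242/(-1*76 - 119*(-137)) = -5242/(-76 + 16303) = -5242/16227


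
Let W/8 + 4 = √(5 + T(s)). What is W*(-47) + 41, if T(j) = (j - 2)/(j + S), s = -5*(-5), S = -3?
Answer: 1545 - 188*√2926/11 ≈ 620.51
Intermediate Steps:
s = 25
T(j) = (-2 + j)/(-3 + j) (T(j) = (j - 2)/(j - 3) = (-2 + j)/(-3 + j))
W = -32 + 4*√2926/11 (W = -32 + 8*√(5 + (-2 + 25)/(-3 + 25)) = -32 + 8*√(5 + 23/22) = -32 + 8*√(133/22) = -32 + 8*(√2926/22) = -32 + 4*√2926/11 ≈ -12.330)
W*(-47) + 41 = (-32 + 4*√2926/11)*(-47) + 41 = (1504 - 188*√2926/11) + 41 = 1545 - 188*√2926/11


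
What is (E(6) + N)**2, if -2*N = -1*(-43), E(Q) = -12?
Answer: 4489/4 ≈ 1122.3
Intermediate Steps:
N = -43/2 (N = -(-1)*(-43)/2 = -1/2*43 = -43/2 ≈ -21.500)
(E(6) + N)**2 = (-12 - 43/2)**2 = (-67/2)**2 = 4489/4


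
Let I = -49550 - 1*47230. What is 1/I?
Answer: -1/96780 ≈ -1.0333e-5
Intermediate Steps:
I = -96780 (I = -49550 - 47230 = -96780)
1/I = 1/(-96780) = -1/96780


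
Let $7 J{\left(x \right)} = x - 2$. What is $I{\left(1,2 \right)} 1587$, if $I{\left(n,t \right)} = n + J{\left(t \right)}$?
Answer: $1587$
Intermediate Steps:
$J{\left(x \right)} = - \frac{2}{7} + \frac{x}{7}$ ($J{\left(x \right)} = \frac{x - 2}{7} = \frac{-2 + x}{7} = - \frac{2}{7} + \frac{x}{7}$)
$I{\left(n,t \right)} = - \frac{2}{7} + n + \frac{t}{7}$ ($I{\left(n,t \right)} = n + \left(- \frac{2}{7} + \frac{t}{7}\right) = - \frac{2}{7} + n + \frac{t}{7}$)
$I{\left(1,2 \right)} 1587 = \left(- \frac{2}{7} + 1 + \frac{1}{7} \cdot 2\right) 1587 = \left(- \frac{2}{7} + 1 + \frac{2}{7}\right) 1587 = 1 \cdot 1587 = 1587$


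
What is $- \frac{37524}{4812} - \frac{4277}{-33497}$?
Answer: $- \frac{103030042}{13432297} \approx -7.6703$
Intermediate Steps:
$- \frac{37524}{4812} - \frac{4277}{-33497} = \left(-37524\right) \frac{1}{4812} - - \frac{4277}{33497} = - \frac{3127}{401} + \frac{4277}{33497} = - \frac{103030042}{13432297}$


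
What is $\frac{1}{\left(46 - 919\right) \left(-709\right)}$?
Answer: $\frac{1}{618957} \approx 1.6156 \cdot 10^{-6}$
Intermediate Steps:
$\frac{1}{\left(46 - 919\right) \left(-709\right)} = \frac{1}{-873} \left(- \frac{1}{709}\right) = \left(- \frac{1}{873}\right) \left(- \frac{1}{709}\right) = \frac{1}{618957}$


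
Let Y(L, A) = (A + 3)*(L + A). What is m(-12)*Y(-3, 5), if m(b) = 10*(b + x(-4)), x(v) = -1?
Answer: -2080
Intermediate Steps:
Y(L, A) = (3 + A)*(A + L)
m(b) = -10 + 10*b (m(b) = 10*(b - 1) = 10*(-1 + b) = -10 + 10*b)
m(-12)*Y(-3, 5) = (-10 + 10*(-12))*(5² + 3*5 + 3*(-3) + 5*(-3)) = (-10 - 120)*(25 + 15 - 9 - 15) = -130*16 = -2080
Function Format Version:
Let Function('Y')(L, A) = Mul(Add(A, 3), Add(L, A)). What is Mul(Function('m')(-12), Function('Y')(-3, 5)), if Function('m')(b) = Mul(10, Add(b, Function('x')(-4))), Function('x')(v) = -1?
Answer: -2080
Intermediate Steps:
Function('Y')(L, A) = Mul(Add(3, A), Add(A, L))
Function('m')(b) = Add(-10, Mul(10, b)) (Function('m')(b) = Mul(10, Add(b, -1)) = Mul(10, Add(-1, b)) = Add(-10, Mul(10, b)))
Mul(Function('m')(-12), Function('Y')(-3, 5)) = Mul(Add(-10, Mul(10, -12)), Add(Pow(5, 2), Mul(3, 5), Mul(3, -3), Mul(5, -3))) = Mul(Add(-10, -120), Add(25, 15, -9, -15)) = Mul(-130, 16) = -2080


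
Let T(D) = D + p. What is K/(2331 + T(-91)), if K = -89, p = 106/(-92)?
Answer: -4094/102987 ≈ -0.039753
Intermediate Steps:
p = -53/46 (p = 106*(-1/92) = -53/46 ≈ -1.1522)
T(D) = -53/46 + D (T(D) = D - 53/46 = -53/46 + D)
K/(2331 + T(-91)) = -89/(2331 + (-53/46 - 91)) = -89/(2331 - 4239/46) = -89/102987/46 = -89*46/102987 = -4094/102987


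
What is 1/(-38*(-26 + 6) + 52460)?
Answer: 1/53220 ≈ 1.8790e-5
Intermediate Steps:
1/(-38*(-26 + 6) + 52460) = 1/(-38*(-20) + 52460) = 1/(760 + 52460) = 1/53220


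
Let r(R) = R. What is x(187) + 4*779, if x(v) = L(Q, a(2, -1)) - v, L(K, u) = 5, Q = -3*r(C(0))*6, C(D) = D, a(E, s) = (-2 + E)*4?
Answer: 2934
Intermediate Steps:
a(E, s) = -8 + 4*E
Q = 0 (Q = -3*0*6 = 0*6 = 0)
x(v) = 5 - v
x(187) + 4*779 = (5 - 1*187) + 4*779 = (5 - 187) + 3116 = -182 + 3116 = 2934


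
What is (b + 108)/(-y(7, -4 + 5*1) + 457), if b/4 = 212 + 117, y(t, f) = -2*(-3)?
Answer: 1424/451 ≈ 3.1574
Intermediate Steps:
y(t, f) = 6
b = 1316 (b = 4*(212 + 117) = 4*329 = 1316)
(b + 108)/(-y(7, -4 + 5*1) + 457) = (1316 + 108)/(-1*6 + 457) = 1424/(-6 + 457) = 1424/451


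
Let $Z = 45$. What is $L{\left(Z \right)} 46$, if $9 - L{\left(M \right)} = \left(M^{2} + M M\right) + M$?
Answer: $-187956$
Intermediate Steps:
$L{\left(M \right)} = 9 - M - 2 M^{2}$ ($L{\left(M \right)} = 9 - \left(\left(M^{2} + M M\right) + M\right) = 9 - \left(\left(M^{2} + M^{2}\right) + M\right) = 9 - \left(2 M^{2} + M\right) = 9 - \left(M + 2 M^{2}\right) = 9 - M - 2 M^{2}$)
$L{\left(Z \right)} 46 = \left(9 - 45 - 2 \cdot 45^{2}\right) 46 = \left(9 - 45 - 4050\right) 46 = \left(-4086\right) 46 = -187956$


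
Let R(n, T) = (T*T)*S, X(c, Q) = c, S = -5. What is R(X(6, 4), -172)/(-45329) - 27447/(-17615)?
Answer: 3849755863/798470335 ≈ 4.8214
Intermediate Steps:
R(n, T) = -5*T² (R(n, T) = (T*T)*(-5) = T²*(-5) = -5*T²)
R(X(6, 4), -172)/(-45329) - 27447/(-17615) = -5*(-172)²/(-45329) - 27447/(-17615) = -5*29584*(-1/45329) - 27447*(-1/17615) = -147920*(-1/45329) + 27447/17615 = 147920/45329 + 27447/17615 = 3849755863/798470335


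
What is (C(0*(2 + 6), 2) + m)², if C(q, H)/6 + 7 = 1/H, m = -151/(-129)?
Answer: 23814400/16641 ≈ 1431.1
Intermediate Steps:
m = 151/129 (m = -151*(-1/129) = 151/129 ≈ 1.1705)
C(q, H) = -42 + 6/H
(C(0*(2 + 6), 2) + m)² = ((-42 + 6/2) + 151/129)² = ((-42 + 6*(½)) + 151/129)² = ((-42 + 3) + 151/129)² = (-39 + 151/129)² = (-4880/129)² = 23814400/16641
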